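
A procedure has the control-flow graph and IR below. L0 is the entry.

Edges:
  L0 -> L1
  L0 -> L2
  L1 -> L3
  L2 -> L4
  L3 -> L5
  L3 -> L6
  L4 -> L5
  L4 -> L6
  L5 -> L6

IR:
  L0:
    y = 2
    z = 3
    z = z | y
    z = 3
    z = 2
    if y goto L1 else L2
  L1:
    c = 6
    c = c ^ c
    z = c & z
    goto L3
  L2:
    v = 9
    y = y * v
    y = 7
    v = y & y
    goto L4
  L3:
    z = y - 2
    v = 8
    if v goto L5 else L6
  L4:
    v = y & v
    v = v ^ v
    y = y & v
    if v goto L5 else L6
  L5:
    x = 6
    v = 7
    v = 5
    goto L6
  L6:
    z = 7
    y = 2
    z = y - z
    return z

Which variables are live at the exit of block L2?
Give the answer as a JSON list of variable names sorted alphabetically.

def/use:
  L0 def {y,z} use ∅
  L1 def {c,z} use {z}
  L2 def {v,y} use {y}
  L3 def {v,z} use {y}
  L4 def {v,y} use {v,y}
  L5 def {v,x} use ∅
  L6 def {y,z} use ∅

Liveness:
  L0: in=∅ out={y,z}
  L1: in={y,z} out={y}
  L2: in={y} out={v,y}
  L3: in={y} out=∅
  L4: in={v,y} out=∅
  L5: in=∅ out=∅
  L6: in=∅ out=∅

live-out(L2) = ["v", "y"]

Answer: ["v", "y"]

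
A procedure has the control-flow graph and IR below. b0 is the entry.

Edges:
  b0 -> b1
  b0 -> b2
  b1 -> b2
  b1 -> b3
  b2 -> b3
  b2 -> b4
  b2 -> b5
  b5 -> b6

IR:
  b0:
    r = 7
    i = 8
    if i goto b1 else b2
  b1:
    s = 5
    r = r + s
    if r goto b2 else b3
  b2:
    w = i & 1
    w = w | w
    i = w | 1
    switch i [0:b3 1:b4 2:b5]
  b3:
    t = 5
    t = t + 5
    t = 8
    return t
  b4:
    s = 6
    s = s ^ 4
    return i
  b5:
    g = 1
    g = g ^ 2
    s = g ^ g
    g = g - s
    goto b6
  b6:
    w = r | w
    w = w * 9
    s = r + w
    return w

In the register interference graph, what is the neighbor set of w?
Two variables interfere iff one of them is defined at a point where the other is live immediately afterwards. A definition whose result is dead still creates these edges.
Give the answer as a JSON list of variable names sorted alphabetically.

def/use:
  b0 def {i,r} use ∅
  b1 def {r,s} use {r}
  b2 def {i,w} use {i}
  b3 def {t} use ∅
  b4 def {s} use {i}
  b5 def {g,s} use ∅
  b6 def {s,w} use {r,w}

Live sets:
  b0 li=∅ lo={i,r}
  b1 li={i,r} lo={i,r}
  b2 li={i,r} lo={i,r,w}
  b3 li=∅ lo=∅
  b4 li={i} lo=∅
  b5 li={r,w} lo={r,w}
  b6 li={r,w} lo=∅

Interference:
  g: {r,s,w}
  i: {r,s,w}
  r: {g,i,s,w}
  s: {g,i,r,w}
  t: ∅
  w: {g,i,r,s}

N(w) = ["g", "i", "r", "s"]

Answer: ["g", "i", "r", "s"]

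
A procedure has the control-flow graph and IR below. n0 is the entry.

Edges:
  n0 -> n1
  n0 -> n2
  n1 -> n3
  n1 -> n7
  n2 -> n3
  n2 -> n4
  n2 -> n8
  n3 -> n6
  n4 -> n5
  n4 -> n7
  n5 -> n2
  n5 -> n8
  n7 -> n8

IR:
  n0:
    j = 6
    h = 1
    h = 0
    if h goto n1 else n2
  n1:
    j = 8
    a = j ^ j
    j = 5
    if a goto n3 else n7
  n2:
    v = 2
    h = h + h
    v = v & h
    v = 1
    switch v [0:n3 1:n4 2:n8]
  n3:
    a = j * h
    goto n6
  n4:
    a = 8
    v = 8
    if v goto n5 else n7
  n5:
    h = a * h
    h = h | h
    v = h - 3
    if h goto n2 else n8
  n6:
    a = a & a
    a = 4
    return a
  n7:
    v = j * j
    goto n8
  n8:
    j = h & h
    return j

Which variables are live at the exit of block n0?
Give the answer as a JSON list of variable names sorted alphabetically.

def/use:
  n0: {h,j} / ∅
  n1: {a,j} / ∅
  n2: {h,v} / {h}
  n3: {a} / {h,j}
  n4: {a,v} / ∅
  n5: {h,v} / {a,h}
  n6: {a} / {a}
  n7: {v} / {j}
  n8: {j} / {h}

Liveness:
  live n0: ∅→{h,j}
  live n1: {h}→{h,j}
  live n2: {h,j}→{h,j}
  live n3: {h,j}→{a}
  live n4: {h,j}→{a,h,j}
  live n5: {a,h,j}→{h,j}
  live n6: {a}→∅
  live n7: {h,j}→{h}
  live n8: {h}→∅

live-out(n0) = ["h", "j"]

Answer: ["h", "j"]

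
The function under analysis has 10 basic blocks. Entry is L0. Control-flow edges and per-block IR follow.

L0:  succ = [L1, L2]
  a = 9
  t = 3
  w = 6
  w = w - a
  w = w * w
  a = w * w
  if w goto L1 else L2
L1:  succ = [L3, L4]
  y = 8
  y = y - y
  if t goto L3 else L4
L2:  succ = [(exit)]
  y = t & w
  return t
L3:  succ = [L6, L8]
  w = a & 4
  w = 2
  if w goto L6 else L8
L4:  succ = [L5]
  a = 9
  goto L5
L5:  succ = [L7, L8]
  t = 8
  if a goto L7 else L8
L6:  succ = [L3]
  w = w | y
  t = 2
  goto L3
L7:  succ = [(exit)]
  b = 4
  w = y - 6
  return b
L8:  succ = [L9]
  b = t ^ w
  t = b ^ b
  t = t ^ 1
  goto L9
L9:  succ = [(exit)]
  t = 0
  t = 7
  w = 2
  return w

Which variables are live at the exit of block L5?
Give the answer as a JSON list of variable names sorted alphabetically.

Answer: ["t", "w", "y"]

Derivation:
def/use:
  L0: def={a,t,w} ue=∅
  L1: def={y} ue={t}
  L2: def={y} ue={t,w}
  L3: def={w} ue={a}
  L4: def={a} ue=∅
  L5: def={t} ue={a}
  L6: def={t,w} ue={w,y}
  L7: def={b,w} ue={y}
  L8: def={b,t} ue={t,w}
  L9: def={t,w} ue=∅

Liveness:
  L0 li=∅ lo={a,t,w}
  L1 li={a,t,w} lo={a,t,w,y}
  L2 li={t,w} lo=∅
  L3 li={a,t,y} lo={a,t,w,y}
  L4 li={w,y} lo={a,w,y}
  L5 li={a,w,y} lo={t,w,y}
  L6 li={a,w,y} lo={a,t,y}
  L7 li={y} lo=∅
  L8 li={t,w} lo=∅
  L9 li=∅ lo=∅

live-out(L5) = ["t", "w", "y"]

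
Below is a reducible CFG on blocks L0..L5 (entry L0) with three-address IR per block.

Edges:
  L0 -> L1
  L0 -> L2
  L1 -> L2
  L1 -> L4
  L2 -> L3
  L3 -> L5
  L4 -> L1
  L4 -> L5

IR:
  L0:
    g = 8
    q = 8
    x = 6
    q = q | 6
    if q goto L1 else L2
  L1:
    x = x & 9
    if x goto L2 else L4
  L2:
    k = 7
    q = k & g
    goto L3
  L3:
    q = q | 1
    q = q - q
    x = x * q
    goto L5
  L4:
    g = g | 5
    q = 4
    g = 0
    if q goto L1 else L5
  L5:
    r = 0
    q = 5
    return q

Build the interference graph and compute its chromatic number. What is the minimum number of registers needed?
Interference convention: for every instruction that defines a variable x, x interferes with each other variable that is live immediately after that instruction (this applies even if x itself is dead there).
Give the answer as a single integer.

Answer: 3

Derivation:
Per-block:
  L0: {g,q,x} / ∅
  L1: {x} / {x}
  L2: {k,q} / {g}
  L3: {q,x} / {q,x}
  L4: {g,q} / {g}
  L5: {q,r} / ∅

Backward fixpoint:
  L0: in=∅ out={g,x}
  L1: in={g,x} out={g,x}
  L2: in={g,x} out={q,x}
  L3: in={q,x} out=∅
  L4: in={g,x} out={g,x}
  L5: in=∅ out=∅

Conflict graph:
  g↔{k,q,x}
  k↔{g,x}
  q↔{g,x}
  r↔∅
  x↔{g,k,q}

Registers:
  lower bound: {g,k,x} mutually conflict ⇒ χ ≥ 3
  3-colouring: r0={g,r}  r1={x}  r2={k,q}
  χ = 3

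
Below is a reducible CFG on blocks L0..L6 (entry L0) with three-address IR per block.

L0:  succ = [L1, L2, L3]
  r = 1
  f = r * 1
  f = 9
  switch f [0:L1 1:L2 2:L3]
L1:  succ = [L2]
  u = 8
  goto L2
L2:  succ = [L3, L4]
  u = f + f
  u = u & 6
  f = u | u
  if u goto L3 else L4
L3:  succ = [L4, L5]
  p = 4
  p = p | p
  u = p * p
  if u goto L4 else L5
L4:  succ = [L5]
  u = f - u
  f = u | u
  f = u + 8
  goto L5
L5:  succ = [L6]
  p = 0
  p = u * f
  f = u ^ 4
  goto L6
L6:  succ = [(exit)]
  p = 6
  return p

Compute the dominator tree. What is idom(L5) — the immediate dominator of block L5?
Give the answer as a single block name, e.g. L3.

idom tree: L1←L0 L2←L0 L3←L0 L4←L0 L5←L0 L6←L5
Dom at joins:
  L2: preds {L0,L1}: {L0} ∩ {L0,L1} = {L0}; idom=L0
  L3: preds {L0,L2}: {L0} ∩ {L0,L2} = {L0}; idom=L0
  L4: preds {L2,L3}: {L0,L2} ∩ {L0,L3} = {L0}; idom=L0
  L5: preds {L3,L4}: {L0,L3} ∩ {L0,L4} = {L0}; idom=L0

idom(L5) = L0

Answer: L0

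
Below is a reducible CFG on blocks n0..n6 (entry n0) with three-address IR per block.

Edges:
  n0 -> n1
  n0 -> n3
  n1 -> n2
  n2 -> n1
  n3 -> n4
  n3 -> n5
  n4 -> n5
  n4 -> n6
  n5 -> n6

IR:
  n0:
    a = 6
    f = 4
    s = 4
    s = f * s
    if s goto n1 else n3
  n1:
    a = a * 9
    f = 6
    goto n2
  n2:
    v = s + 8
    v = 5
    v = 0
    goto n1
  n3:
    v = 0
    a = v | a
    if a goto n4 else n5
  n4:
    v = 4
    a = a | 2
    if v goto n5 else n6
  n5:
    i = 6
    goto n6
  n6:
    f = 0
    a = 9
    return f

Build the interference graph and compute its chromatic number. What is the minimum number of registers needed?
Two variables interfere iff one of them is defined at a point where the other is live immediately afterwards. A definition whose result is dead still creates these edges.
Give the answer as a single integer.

def/use:
  n0: {a,f,s} / ∅
  n1: {a,f} / {a}
  n2: {v} / {s}
  n3: {a,v} / {a}
  n4: {a,v} / {a}
  n5: {i} / ∅
  n6: {a,f} / ∅

Backward fixpoint:
  n0 li=∅ lo={a,s}
  n1 li={a,s} lo={a,s}
  n2 li={a,s} lo={a,s}
  n3 li={a} lo={a}
  n4 li={a} lo=∅
  n5 li=∅ lo=∅
  n6 li=∅ lo=∅

Interfere edges:
  a: {f,s,v}
  f: {a,s}
  i: ∅
  s: {a,f,v}
  v: {a,s}

Registers:
  lower bound: {a,f,s} mutually conflict ⇒ χ ≥ 3
  3-colouring: c0={a,i}  c1={s}  c2={f,v}
  χ = 3

Answer: 3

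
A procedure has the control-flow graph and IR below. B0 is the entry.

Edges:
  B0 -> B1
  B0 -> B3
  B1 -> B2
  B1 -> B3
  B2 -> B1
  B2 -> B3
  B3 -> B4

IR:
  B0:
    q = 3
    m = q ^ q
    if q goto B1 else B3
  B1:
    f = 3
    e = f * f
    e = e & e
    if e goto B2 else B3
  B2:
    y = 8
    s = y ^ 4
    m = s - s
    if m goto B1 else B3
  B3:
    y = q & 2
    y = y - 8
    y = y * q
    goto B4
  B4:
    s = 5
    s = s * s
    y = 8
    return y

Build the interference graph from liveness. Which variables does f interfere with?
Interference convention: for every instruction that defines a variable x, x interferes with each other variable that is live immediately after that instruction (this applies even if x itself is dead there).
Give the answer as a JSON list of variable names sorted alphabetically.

Answer: ["q"]

Analysis:
Block summaries:
  B0: {m,q} / ∅
  B1: {e,f} / ∅
  B2: {m,s,y} / ∅
  B3: {y} / {q}
  B4: {s,y} / ∅

Liveness:
  B0 li=∅ lo={q}
  B1 li={q} lo={q}
  B2 li={q} lo={q}
  B3 li={q} lo=∅
  B4 li=∅ lo=∅

Interference:
  e — {q}
  f — {q}
  m — {q}
  q — {e,f,m,s,y}
  s — {q}
  y — {q}

N(f) = ["q"]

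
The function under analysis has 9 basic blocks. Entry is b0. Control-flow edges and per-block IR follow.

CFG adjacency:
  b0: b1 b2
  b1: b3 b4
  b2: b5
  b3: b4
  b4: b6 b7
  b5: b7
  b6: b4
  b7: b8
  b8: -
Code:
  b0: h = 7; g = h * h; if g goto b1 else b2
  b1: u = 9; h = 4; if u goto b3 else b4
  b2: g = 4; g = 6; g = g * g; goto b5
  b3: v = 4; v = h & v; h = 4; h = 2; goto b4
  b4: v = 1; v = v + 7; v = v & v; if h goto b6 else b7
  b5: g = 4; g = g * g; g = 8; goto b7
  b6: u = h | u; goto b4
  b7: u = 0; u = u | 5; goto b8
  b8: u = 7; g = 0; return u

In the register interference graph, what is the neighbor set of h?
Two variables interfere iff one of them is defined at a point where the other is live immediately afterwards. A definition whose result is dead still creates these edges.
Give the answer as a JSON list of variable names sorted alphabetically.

Answer: ["u", "v"]

Working:
def/use:
  b0: {g,h} / ∅
  b1: {h,u} / ∅
  b2: {g} / ∅
  b3: {h,v} / {h}
  b4: {v} / {h}
  b5: {g} / ∅
  b6: {u} / {h,u}
  b7: {u} / ∅
  b8: {g,u} / ∅

Liveness:
  b0: in=∅ out=∅
  b1: in=∅ out={h,u}
  b2: in=∅ out=∅
  b3: in={h,u} out={h,u}
  b4: in={h,u} out={h,u}
  b5: in=∅ out=∅
  b6: in={h,u} out={h,u}
  b7: in=∅ out=∅
  b8: in=∅ out=∅

Conflict graph:
  g — {u}
  h — {u,v}
  u — {g,h,v}
  v — {h,u}

N(h) = ["u", "v"]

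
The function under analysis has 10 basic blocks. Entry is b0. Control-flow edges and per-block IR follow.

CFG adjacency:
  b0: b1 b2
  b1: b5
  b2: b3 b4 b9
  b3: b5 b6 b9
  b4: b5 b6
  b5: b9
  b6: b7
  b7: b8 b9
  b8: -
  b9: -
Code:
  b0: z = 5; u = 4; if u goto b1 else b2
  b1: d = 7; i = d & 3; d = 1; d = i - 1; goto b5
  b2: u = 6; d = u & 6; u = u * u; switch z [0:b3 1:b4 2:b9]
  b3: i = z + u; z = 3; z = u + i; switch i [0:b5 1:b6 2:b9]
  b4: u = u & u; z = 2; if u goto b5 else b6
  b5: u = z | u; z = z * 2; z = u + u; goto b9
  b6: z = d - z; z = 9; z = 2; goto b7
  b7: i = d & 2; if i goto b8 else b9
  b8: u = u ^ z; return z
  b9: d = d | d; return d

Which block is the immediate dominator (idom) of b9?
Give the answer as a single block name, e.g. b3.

idom tree: b1←b0 b2←b0 b3←b2 b4←b2 b5←b0 b6←b2 b7←b6 b8←b7 b9←b0
Dom∩ at merges:
  b5: preds {b1,b3,b4}: {b0,b1} ∩ {b0,b2,b3} ∩ {b0,b2,b4} = {b0}; idom=b0
  b6: preds {b3,b4}: {b0,b2,b3} ∩ {b0,b2,b4} = {b0,b2}; idom=b2
  b9: preds {b2,b3,b5,b7}: {b0,b2} ∩ {b0,b2,b3} ∩ {b0,b5} ∩ {b0,b2,b6,b7} = {b0}; idom=b0

idom(b9) = b0

Answer: b0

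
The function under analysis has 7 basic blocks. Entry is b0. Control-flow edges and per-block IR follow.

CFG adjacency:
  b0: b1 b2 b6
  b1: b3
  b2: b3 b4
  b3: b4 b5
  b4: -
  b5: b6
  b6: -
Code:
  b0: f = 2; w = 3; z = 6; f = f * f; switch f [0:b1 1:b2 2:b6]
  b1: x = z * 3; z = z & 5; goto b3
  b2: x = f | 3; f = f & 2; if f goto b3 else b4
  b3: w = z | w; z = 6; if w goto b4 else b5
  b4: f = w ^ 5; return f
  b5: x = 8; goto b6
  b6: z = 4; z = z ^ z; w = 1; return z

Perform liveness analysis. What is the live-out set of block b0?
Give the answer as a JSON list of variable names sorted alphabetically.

def/use:
  b0: {f,w,z} / ∅
  b1: {x,z} / {z}
  b2: {f,x} / {f}
  b3: {w,z} / {w,z}
  b4: {f} / {w}
  b5: {x} / ∅
  b6: {w,z} / ∅

Live sets:
  b0: in=∅ out={f,w,z}
  b1: in={w,z} out={w,z}
  b2: in={f,w,z} out={w,z}
  b3: in={w,z} out={w}
  b4: in={w} out=∅
  b5: in=∅ out=∅
  b6: in=∅ out=∅

live-out(b0) = ["f", "w", "z"]

Answer: ["f", "w", "z"]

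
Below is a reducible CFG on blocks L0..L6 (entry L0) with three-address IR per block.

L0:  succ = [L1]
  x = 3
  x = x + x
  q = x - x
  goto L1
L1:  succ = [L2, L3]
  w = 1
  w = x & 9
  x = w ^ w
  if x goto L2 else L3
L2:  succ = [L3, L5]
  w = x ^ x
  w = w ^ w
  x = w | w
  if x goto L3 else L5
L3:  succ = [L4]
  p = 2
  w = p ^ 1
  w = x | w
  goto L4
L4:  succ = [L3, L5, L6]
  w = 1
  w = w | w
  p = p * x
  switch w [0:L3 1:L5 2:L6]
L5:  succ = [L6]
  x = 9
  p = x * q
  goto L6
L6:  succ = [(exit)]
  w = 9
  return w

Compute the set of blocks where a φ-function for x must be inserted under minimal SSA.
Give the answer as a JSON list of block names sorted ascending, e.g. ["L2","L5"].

idom tree: L1←L0 L2←L1 L3←L1 L4←L3 L5←L1 L6←L1
Join-block Dom:
  L3: preds {L1,L2,L4}: {L0,L1} ∩ {L0,L1,L2} ∩ {L0,L1,L3,L4} = {L0,L1}; idom=L1
  L5: preds {L2,L4}: {L0,L1,L2} ∩ {L0,L1,L3,L4} = {L0,L1}; idom=L1
  L6: preds {L4,L5}: {L0,L1,L3,L4} ∩ {L0,L1,L5} = {L0,L1}; idom=L1

DF walk-up:
  join L3 pred L1: · stop@L1
  join L3 pred L2: L2 stop@L1
  join L3 pred L4: L4→L3 stop@L1
  join L5 pred L2: L2 stop@L1
  join L5 pred L4: L4→L3 stop@L1
  join L6 pred L4: L4→L3 stop@L1
  join L6 pred L5: L5 stop@L1
  L0: DF=∅
  L1: DF=∅
  L2: DF={L3,L5}
  L3: DF={L3,L5,L6}
  L4: DF={L3,L5,L6}
  L5: DF={L6}
  L6: DF=∅

φ for x: defs {L0,L1,L2,L5}
  DF⁺ = {L3,L5,L6}

Answer: ["L3", "L5", "L6"]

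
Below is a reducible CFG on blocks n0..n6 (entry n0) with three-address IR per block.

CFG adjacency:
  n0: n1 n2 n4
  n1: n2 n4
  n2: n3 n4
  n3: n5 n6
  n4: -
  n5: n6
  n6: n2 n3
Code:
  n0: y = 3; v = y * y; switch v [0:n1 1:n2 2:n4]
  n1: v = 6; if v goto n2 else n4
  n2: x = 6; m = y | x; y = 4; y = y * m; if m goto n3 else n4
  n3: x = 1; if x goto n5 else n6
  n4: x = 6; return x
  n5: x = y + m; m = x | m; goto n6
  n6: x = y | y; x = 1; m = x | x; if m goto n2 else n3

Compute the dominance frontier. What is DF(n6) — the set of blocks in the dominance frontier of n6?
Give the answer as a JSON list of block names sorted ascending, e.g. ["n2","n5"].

Answer: ["n2", "n3"]

Derivation:
idom tree: n1←n0 n2←n0 n3←n2 n4←n0 n5←n3 n6←n3
Join-block Dom:
  n2: preds {n0,n1,n6}: {n0} ∩ {n0,n1} ∩ {n0,n2,n3,n6} = {n0}; idom=n0
  n3: preds {n2,n6}: {n0,n2} ∩ {n0,n2,n3,n6} = {n0,n2}; idom=n2
  n4: preds {n0,n1,n2}: {n0} ∩ {n0,n1} ∩ {n0,n2} = {n0}; idom=n0
  n6: preds {n3,n5}: {n0,n2,n3} ∩ {n0,n2,n3,n5} = {n0,n2,n3}; idom=n3

Frontier:
  join n2 pred n0: · stop@n0
  join n2 pred n1: n1 stop@n0
  join n2 pred n6: n6→n3→n2 stop@n0
  join n3 pred n2: · stop@n2
  join n3 pred n6: n6→n3 stop@n2
  join n4 pred n0: · stop@n0
  join n4 pred n1: n1 stop@n0
  join n4 pred n2: n2 stop@n0
  join n6 pred n3: · stop@n3
  join n6 pred n5: n5 stop@n3
  n0: DF=∅
  n1: DF={n2,n4}
  n2: DF={n2,n4}
  n3: DF={n2,n3}
  n4: DF=∅
  n5: DF={n6}
  n6: DF={n2,n3}

DF(n6) = ["n2", "n3"]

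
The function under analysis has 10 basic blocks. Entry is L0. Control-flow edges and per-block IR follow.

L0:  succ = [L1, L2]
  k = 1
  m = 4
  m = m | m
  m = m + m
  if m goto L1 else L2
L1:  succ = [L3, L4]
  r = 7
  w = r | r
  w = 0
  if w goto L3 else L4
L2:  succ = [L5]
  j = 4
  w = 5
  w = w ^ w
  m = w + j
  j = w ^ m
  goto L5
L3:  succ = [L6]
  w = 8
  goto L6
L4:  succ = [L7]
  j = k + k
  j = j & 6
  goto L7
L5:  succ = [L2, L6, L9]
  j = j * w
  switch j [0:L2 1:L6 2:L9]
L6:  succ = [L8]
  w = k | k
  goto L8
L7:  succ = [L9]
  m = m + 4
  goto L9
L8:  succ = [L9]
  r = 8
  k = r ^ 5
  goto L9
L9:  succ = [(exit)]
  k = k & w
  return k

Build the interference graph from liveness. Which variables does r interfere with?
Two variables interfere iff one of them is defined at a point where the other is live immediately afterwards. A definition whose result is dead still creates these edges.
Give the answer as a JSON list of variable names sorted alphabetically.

Block summaries:
  L0: def={k,m} ue=∅
  L1: def={r,w} ue=∅
  L2: def={j,m,w} ue=∅
  L3: def={w} ue=∅
  L4: def={j} ue={k}
  L5: def={j} ue={j,w}
  L6: def={w} ue={k}
  L7: def={m} ue={m}
  L8: def={k,r} ue=∅
  L9: def={k} ue={k,w}

Backward fixpoint:
  live L0: ∅→{k,m}
  live L1: {k,m}→{k,m,w}
  live L2: {k}→{j,k,w}
  live L3: {k}→{k}
  live L4: {k,m,w}→{k,m,w}
  live L5: {j,k,w}→{k,w}
  live L6: {k}→{w}
  live L7: {k,m,w}→{k,w}
  live L8: {w}→{k,w}
  live L9: {k,w}→∅

Interfere edges:
  j: {k,m,w}
  k: {j,m,r,w}
  m: {j,k,r,w}
  r: {k,m,w}
  w: {j,k,m,r}

N(r) = ["k", "m", "w"]

Answer: ["k", "m", "w"]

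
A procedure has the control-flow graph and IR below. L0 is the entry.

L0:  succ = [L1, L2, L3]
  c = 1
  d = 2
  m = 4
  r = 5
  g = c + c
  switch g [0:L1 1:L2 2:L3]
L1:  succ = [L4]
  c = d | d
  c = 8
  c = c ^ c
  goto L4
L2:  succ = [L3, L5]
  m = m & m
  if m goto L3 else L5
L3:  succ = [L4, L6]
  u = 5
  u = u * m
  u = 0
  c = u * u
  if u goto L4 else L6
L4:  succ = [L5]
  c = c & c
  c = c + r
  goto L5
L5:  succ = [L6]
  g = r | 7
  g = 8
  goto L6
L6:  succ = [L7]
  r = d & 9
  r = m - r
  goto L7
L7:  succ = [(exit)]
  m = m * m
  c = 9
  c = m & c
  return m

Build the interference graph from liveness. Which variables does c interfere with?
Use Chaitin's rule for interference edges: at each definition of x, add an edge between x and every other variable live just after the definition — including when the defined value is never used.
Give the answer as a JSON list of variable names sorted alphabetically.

def/use:
  L0: def={c,d,g,m,r} ue=∅
  L1: def={c} ue={d}
  L2: def={m} ue={m}
  L3: def={c,u} ue={m}
  L4: def={c} ue={c,r}
  L5: def={g} ue={r}
  L6: def={r} ue={d,m}
  L7: def={c,m} ue={m}

Live sets:
  L0 li=∅ lo={d,m,r}
  L1 li={d,m,r} lo={c,d,m,r}
  L2 li={d,m,r} lo={d,m,r}
  L3 li={d,m,r} lo={c,d,m,r}
  L4 li={c,d,m,r} lo={d,m,r}
  L5 li={d,m,r} lo={d,m}
  L6 li={d,m} lo={m}
  L7 li={m} lo=∅

Conflict graph:
  c: {d,m,r,u}
  d: {c,g,m,r,u}
  g: {d,m,r}
  m: {c,d,g,r,u}
  r: {c,d,g,m,u}
  u: {c,d,m,r}

N(c) = ["d", "m", "r", "u"]

Answer: ["d", "m", "r", "u"]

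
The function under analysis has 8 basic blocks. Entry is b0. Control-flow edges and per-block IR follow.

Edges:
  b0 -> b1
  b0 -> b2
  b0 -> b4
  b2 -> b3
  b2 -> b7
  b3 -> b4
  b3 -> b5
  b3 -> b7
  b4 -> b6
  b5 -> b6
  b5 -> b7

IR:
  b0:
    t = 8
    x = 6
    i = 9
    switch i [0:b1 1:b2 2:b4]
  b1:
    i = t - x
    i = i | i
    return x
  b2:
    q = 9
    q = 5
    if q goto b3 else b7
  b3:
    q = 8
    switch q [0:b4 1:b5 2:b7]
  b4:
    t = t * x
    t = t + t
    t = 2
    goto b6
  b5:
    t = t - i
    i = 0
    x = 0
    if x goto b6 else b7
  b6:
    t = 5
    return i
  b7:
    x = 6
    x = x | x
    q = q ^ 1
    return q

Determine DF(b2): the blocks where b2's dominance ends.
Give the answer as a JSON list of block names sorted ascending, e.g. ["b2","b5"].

Answer: ["b4", "b6"]

Working:
idom tree: b1←b0 b2←b0 b3←b2 b4←b0 b5←b3 b6←b0 b7←b2
Dom at joins:
  b4: preds {b0,b3}: {b0} ∩ {b0,b2,b3} = {b0}; idom=b0
  b6: preds {b4,b5}: {b0,b4} ∩ {b0,b2,b3,b5} = {b0}; idom=b0
  b7: preds {b2,b3,b5}: {b0,b2} ∩ {b0,b2,b3} ∩ {b0,b2,b3,b5} = {b0,b2}; idom=b2

DF walk-up:
  join b4 pred b0: · stop@b0
  join b4 pred b3: b3→b2 stop@b0
  join b6 pred b4: b4 stop@b0
  join b6 pred b5: b5→b3→b2 stop@b0
  join b7 pred b2: · stop@b2
  join b7 pred b3: b3 stop@b2
  join b7 pred b5: b5→b3 stop@b2
  DF(b0)=∅
  DF(b1)=∅
  DF(b2)={b4,b6}
  DF(b3)={b4,b6,b7}
  DF(b4)={b6}
  DF(b5)={b6,b7}
  DF(b6)=∅
  DF(b7)=∅

DF(b2) = ["b4", "b6"]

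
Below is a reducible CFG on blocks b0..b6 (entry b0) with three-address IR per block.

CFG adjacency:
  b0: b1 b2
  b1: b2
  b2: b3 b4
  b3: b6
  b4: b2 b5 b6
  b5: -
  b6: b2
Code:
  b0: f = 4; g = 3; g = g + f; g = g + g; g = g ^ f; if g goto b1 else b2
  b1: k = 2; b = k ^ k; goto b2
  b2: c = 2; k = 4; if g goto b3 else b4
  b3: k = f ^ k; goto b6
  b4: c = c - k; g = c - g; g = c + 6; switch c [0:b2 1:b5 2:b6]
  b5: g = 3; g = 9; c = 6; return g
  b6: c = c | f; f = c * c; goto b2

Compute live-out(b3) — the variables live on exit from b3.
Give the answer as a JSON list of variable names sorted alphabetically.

Per-block:
  b0: def={f,g} ue=∅
  b1: def={b,k} ue=∅
  b2: def={c,k} ue={g}
  b3: def={k} ue={f,k}
  b4: def={c,g} ue={c,g,k}
  b5: def={c,g} ue=∅
  b6: def={c,f} ue={c,f}

Live sets:
  live b0: ∅→{f,g}
  live b1: {f,g}→{f,g}
  live b2: {f,g}→{c,f,g,k}
  live b3: {c,f,g,k}→{c,f,g}
  live b4: {c,f,g,k}→{c,f,g}
  live b5: ∅→∅
  live b6: {c,f,g}→{f,g}

live-out(b3) = ["c", "f", "g"]

Answer: ["c", "f", "g"]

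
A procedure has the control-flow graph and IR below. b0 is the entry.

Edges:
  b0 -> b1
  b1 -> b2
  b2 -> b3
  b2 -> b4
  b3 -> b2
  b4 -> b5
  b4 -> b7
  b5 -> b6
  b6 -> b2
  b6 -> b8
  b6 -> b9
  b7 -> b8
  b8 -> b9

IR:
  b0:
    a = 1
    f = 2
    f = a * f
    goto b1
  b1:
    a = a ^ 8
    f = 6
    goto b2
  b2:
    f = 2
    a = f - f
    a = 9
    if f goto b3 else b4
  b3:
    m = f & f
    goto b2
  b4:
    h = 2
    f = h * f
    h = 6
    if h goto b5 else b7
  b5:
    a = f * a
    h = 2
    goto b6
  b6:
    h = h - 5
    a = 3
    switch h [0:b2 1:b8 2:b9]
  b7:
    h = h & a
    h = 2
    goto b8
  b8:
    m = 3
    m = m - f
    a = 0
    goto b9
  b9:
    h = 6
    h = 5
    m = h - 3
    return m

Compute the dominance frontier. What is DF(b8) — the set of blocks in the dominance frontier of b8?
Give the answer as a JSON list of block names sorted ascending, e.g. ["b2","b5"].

Answer: ["b9"]

Derivation:
idom tree: b1←b0 b2←b1 b3←b2 b4←b2 b5←b4 b6←b5 b7←b4 b8←b4 b9←b4
Join-block Dom:
  b2: preds {b1,b3,b6}: {b0,b1} ∩ {b0,b1,b2,b3} ∩ {b0,b1,b2,b4,b5,b6} = {b0,b1}; idom=b1
  b8: preds {b6,b7}: {b0,b1,b2,b4,b5,b6} ∩ {b0,b1,b2,b4,b7} = {b0,b1,b2,b4}; idom=b4
  b9: preds {b6,b8}: {b0,b1,b2,b4,b5,b6} ∩ {b0,b1,b2,b4,b8} = {b0,b1,b2,b4}; idom=b4

DF derivation:
  b2←b1: walk · to b1
  b2←b3: walk b3→b2 to b1
  b2←b6: walk b6→b5→b4→b2 to b1
  b8←b6: walk b6→b5 to b4
  b8←b7: walk b7 to b4
  b9←b6: walk b6→b5 to b4
  b9←b8: walk b8 to b4
  DF(b0)=∅
  DF(b1)=∅
  DF(b2)={b2}
  DF(b3)={b2}
  DF(b4)={b2}
  DF(b5)={b2,b8,b9}
  DF(b6)={b2,b8,b9}
  DF(b7)={b8}
  DF(b8)={b9}
  DF(b9)=∅

DF(b8) = ["b9"]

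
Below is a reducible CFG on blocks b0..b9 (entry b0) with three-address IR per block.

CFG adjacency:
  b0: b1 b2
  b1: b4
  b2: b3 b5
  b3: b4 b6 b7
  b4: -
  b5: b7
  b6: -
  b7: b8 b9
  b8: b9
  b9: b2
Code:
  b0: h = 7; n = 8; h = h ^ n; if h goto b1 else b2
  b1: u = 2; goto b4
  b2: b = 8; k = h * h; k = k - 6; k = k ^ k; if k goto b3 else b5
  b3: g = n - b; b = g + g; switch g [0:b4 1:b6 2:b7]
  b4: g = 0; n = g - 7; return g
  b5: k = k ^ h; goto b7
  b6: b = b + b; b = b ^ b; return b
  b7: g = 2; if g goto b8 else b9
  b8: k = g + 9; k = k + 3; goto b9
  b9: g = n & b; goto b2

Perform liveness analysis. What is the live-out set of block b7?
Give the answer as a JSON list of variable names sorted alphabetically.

def/use:
  b0: def={h,n} ue=∅
  b1: def={u} ue=∅
  b2: def={b,k} ue={h}
  b3: def={b,g} ue={b,n}
  b4: def={g,n} ue=∅
  b5: def={k} ue={h,k}
  b6: def={b} ue={b}
  b7: def={g} ue=∅
  b8: def={k} ue={g}
  b9: def={g} ue={b,n}

Liveness:
  b0: in=∅ out={h,n}
  b1: in=∅ out=∅
  b2: in={h,n} out={b,h,k,n}
  b3: in={b,h,n} out={b,h,n}
  b4: in=∅ out=∅
  b5: in={b,h,k,n} out={b,h,n}
  b6: in={b} out=∅
  b7: in={b,h,n} out={b,g,h,n}
  b8: in={b,g,h,n} out={b,h,n}
  b9: in={b,h,n} out={h,n}

live-out(b7) = ["b", "g", "h", "n"]

Answer: ["b", "g", "h", "n"]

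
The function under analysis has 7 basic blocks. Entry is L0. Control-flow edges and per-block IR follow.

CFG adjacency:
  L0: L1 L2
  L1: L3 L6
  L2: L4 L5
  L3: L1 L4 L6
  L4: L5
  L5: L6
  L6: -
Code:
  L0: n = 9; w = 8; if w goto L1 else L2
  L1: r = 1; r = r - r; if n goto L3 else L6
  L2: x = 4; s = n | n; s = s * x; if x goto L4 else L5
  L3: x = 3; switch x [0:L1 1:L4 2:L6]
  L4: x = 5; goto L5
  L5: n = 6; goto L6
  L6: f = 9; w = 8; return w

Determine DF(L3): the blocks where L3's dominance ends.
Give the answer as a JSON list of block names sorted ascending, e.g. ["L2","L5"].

idom tree: L1←L0 L2←L0 L3←L1 L4←L0 L5←L0 L6←L0
Dom at joins:
  L1: preds {L0,L3}: {L0} ∩ {L0,L1,L3} = {L0}; idom=L0
  L4: preds {L2,L3}: {L0,L2} ∩ {L0,L1,L3} = {L0}; idom=L0
  L5: preds {L2,L4}: {L0,L2} ∩ {L0,L4} = {L0}; idom=L0
  L6: preds {L1,L3,L5}: {L0,L1} ∩ {L0,L1,L3} ∩ {L0,L5} = {L0}; idom=L0

Frontier:
  join L1 pred L0: · stop@L0
  join L1 pred L3: L3→L1 stop@L0
  join L4 pred L2: L2 stop@L0
  join L4 pred L3: L3→L1 stop@L0
  join L5 pred L2: L2 stop@L0
  join L5 pred L4: L4 stop@L0
  join L6 pred L1: L1 stop@L0
  join L6 pred L3: L3→L1 stop@L0
  join L6 pred L5: L5 stop@L0
  L0 → ∅
  L1 → {L1,L4,L6}
  L2 → {L4,L5}
  L3 → {L1,L4,L6}
  L4 → {L5}
  L5 → {L6}
  L6 → ∅

DF(L3) = ["L1", "L4", "L6"]

Answer: ["L1", "L4", "L6"]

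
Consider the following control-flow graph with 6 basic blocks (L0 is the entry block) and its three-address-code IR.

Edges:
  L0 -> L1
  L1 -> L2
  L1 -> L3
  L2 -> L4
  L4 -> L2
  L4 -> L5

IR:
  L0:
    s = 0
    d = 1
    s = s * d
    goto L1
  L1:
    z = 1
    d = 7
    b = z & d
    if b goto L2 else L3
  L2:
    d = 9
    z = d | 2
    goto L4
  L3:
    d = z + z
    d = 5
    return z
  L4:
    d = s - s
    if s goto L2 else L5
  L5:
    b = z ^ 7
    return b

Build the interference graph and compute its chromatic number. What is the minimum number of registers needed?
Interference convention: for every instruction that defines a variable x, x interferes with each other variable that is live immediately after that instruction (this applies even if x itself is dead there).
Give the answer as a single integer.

Answer: 3

Working:
def/use:
  L0: def={d,s} ue=∅
  L1: def={b,d,z} ue=∅
  L2: def={d,z} ue=∅
  L3: def={d} ue={z}
  L4: def={d} ue={s}
  L5: def={b} ue={z}

Backward fixpoint:
  live L0: ∅→{s}
  live L1: {s}→{s,z}
  live L2: {s}→{s,z}
  live L3: {z}→∅
  live L4: {s,z}→{s,z}
  live L5: {z}→∅

Conflict graph:
  b — {s,z}
  d — {s,z}
  s — {b,d,z}
  z — {b,d,s}

Chromatic number:
  lower bound: {b,s,z} mutually conflict ⇒ χ ≥ 3
  3-colouring: c0={s}  c1={z}  c2={b,d}
  χ = 3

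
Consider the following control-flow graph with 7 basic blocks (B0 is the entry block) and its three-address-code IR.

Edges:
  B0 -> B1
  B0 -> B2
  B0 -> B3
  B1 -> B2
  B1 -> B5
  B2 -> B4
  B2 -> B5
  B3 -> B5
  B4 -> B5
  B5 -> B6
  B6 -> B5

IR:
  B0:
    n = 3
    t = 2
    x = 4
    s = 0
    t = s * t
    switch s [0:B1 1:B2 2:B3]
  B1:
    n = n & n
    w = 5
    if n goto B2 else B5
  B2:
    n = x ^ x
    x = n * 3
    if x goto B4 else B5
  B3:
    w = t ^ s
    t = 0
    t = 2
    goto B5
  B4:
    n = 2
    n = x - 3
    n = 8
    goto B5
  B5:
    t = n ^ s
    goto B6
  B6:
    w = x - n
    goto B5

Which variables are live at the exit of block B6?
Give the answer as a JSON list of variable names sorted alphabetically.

Answer: ["n", "s", "x"]

Derivation:
def/use:
  B0: {n,s,t,x} / ∅
  B1: {n,w} / {n}
  B2: {n,x} / {x}
  B3: {t,w} / {s,t}
  B4: {n} / {x}
  B5: {t} / {n,s}
  B6: {w} / {n,x}

Live sets:
  B0: in=∅ out={n,s,t,x}
  B1: in={n,s,x} out={n,s,x}
  B2: in={s,x} out={n,s,x}
  B3: in={n,s,t,x} out={n,s,x}
  B4: in={s,x} out={n,s,x}
  B5: in={n,s,x} out={n,s,x}
  B6: in={n,s,x} out={n,s,x}

live-out(B6) = ["n", "s", "x"]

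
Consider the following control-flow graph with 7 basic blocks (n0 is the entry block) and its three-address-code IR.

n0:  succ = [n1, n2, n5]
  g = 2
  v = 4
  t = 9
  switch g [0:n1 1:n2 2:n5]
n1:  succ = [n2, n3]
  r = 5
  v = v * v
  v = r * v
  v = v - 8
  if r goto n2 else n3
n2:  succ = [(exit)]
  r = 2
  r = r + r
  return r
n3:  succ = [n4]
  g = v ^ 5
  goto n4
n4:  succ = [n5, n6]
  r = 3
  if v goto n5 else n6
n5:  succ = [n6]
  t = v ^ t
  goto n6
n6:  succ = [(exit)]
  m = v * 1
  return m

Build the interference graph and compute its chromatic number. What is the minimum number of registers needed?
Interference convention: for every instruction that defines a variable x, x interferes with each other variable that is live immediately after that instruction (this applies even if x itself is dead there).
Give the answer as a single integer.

Answer: 3

Working:
def/use:
  n0: def={g,t,v} ue=∅
  n1: def={r,v} ue={v}
  n2: def={r} ue=∅
  n3: def={g} ue={v}
  n4: def={r} ue={v}
  n5: def={t} ue={t,v}
  n6: def={m} ue={v}

Live sets:
  live n0: ∅→{t,v}
  live n1: {t,v}→{t,v}
  live n2: ∅→∅
  live n3: {t,v}→{t,v}
  live n4: {t,v}→{t,v}
  live n5: {t,v}→{v}
  live n6: {v}→∅

Interfere edges:
  g: {t,v}
  m: ∅
  r: {t,v}
  t: {g,r,v}
  v: {g,r,t}

Colouring:
  clique {g,t,v} ⇒ need ≥ 3
  3-colouring: r0={m,t}  r1={v}  r2={g,r}
  χ = 3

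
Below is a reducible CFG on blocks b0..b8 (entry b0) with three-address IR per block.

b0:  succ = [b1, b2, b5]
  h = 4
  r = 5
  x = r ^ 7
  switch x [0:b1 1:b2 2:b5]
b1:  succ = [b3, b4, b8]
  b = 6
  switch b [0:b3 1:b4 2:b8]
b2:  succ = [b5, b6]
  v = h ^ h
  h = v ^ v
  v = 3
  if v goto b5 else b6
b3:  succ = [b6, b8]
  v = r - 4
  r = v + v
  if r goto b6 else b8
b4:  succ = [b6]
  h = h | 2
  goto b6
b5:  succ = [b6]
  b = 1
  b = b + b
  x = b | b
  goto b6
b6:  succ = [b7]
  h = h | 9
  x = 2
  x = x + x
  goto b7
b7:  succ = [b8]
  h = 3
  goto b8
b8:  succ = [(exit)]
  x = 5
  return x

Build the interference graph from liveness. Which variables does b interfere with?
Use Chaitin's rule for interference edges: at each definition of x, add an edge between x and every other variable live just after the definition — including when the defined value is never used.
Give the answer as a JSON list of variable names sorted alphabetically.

Block summaries:
  b0: def={h,r,x} ue=∅
  b1: def={b} ue=∅
  b2: def={h,v} ue={h}
  b3: def={r,v} ue={r}
  b4: def={h} ue={h}
  b5: def={b,x} ue=∅
  b6: def={h,x} ue={h}
  b7: def={h} ue=∅
  b8: def={x} ue=∅

Liveness:
  b0: in=∅ out={h,r}
  b1: in={h,r} out={h,r}
  b2: in={h} out={h}
  b3: in={h,r} out={h}
  b4: in={h} out={h}
  b5: in={h} out={h}
  b6: in={h} out=∅
  b7: in=∅ out=∅
  b8: in=∅ out=∅

Interfere edges:
  b — {h,r}
  h — {b,r,v,x}
  r — {b,h,x}
  v — {h}
  x — {h,r}

N(b) = ["h", "r"]

Answer: ["h", "r"]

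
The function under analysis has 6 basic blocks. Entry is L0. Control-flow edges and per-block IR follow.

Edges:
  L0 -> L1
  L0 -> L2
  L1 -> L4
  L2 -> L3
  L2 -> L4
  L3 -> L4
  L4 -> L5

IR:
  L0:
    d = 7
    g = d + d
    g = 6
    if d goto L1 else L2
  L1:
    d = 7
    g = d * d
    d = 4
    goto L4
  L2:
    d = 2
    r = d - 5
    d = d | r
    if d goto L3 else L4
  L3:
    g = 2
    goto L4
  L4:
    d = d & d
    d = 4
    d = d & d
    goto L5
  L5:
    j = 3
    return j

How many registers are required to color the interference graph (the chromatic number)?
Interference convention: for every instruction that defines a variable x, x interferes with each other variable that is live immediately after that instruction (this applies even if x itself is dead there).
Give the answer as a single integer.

Answer: 2

Analysis:
def/use:
  L0: {d,g} / ∅
  L1: {d,g} / ∅
  L2: {d,r} / ∅
  L3: {g} / ∅
  L4: {d} / {d}
  L5: {j} / ∅

Liveness:
  L0: in=∅ out=∅
  L1: in=∅ out={d}
  L2: in=∅ out={d}
  L3: in={d} out={d}
  L4: in={d} out=∅
  L5: in=∅ out=∅

Interfere edges:
  d: {g,r}
  g: {d}
  j: ∅
  r: {d}

Colouring:
  clique {d,g} ⇒ need ≥ 2
  2-colouring: c0={d,j}  c1={g,r}
  χ = 2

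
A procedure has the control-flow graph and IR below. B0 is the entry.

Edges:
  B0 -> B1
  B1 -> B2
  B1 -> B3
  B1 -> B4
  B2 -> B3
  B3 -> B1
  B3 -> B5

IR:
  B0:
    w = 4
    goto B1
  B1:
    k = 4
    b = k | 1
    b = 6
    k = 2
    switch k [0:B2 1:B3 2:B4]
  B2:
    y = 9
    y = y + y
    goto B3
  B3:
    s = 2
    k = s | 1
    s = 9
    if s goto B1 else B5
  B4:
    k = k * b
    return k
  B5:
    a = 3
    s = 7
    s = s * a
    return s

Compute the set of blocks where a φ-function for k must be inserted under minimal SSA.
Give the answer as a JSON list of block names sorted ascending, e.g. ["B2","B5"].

idom tree: B1←B0 B2←B1 B3←B1 B4←B1 B5←B3
Dom at joins:
  B1: preds {B0,B3}: {B0} ∩ {B0,B1,B3} = {B0}; idom=B0
  B3: preds {B1,B2}: {B0,B1} ∩ {B0,B1,B2} = {B0,B1}; idom=B1

DF derivation:
  B1←B0: walk · to B0
  B1←B3: walk B3→B1 to B0
  B3←B1: walk · to B1
  B3←B2: walk B2 to B1
  B0: DF=∅
  B1: DF={B1}
  B2: DF={B3}
  B3: DF={B1}
  B4: DF=∅
  B5: DF=∅

φ for k: defs {B1,B3,B4}
  DF⁺ = {B1}

Answer: ["B1"]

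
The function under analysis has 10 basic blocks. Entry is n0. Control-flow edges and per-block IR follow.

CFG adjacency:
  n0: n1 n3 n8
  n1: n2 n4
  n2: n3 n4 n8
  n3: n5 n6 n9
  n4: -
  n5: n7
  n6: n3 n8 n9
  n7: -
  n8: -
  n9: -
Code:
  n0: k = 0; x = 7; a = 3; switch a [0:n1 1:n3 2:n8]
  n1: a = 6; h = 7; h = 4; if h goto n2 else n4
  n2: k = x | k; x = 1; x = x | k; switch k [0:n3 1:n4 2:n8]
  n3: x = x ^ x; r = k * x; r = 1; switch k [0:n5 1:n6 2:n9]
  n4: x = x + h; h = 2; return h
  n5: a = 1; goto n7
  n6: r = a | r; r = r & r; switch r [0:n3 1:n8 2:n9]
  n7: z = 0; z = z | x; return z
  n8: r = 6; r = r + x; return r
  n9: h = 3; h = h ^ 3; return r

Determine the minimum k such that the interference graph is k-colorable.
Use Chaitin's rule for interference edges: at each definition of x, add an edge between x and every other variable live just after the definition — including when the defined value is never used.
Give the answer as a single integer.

Answer: 5

Derivation:
Per-block:
  n0: def={a,k,x} ue=∅
  n1: def={a,h} ue=∅
  n2: def={k,x} ue={k,x}
  n3: def={r,x} ue={k,x}
  n4: def={h,x} ue={h,x}
  n5: def={a} ue=∅
  n6: def={r} ue={a,r}
  n7: def={z} ue={x}
  n8: def={r} ue={x}
  n9: def={h} ue={r}

Liveness:
  n0 li=∅ lo={a,k,x}
  n1 li={k,x} lo={a,h,k,x}
  n2 li={a,h,k,x} lo={a,h,k,x}
  n3 li={a,k,x} lo={a,k,r,x}
  n4 li={h,x} lo=∅
  n5 li={x} lo={x}
  n6 li={a,k,r,x} lo={a,k,r,x}
  n7 li={x} lo=∅
  n8 li={x} lo=∅
  n9 li={r} lo=∅

Interfere edges:
  a↔{h,k,r,x}
  h↔{a,k,r,x}
  k↔{a,h,r,x}
  r↔{a,h,k,x}
  x↔{a,h,k,r,z}
  z↔{x}

Colouring:
  lower bound: {a,h,k,r,x} mutually conflict ⇒ χ ≥ 5
  assign a→c1 h→c2 k→c3 r→c4 x→c0 z→c1 — no edge inside a register ⇒ χ ≤ 5
  χ = 5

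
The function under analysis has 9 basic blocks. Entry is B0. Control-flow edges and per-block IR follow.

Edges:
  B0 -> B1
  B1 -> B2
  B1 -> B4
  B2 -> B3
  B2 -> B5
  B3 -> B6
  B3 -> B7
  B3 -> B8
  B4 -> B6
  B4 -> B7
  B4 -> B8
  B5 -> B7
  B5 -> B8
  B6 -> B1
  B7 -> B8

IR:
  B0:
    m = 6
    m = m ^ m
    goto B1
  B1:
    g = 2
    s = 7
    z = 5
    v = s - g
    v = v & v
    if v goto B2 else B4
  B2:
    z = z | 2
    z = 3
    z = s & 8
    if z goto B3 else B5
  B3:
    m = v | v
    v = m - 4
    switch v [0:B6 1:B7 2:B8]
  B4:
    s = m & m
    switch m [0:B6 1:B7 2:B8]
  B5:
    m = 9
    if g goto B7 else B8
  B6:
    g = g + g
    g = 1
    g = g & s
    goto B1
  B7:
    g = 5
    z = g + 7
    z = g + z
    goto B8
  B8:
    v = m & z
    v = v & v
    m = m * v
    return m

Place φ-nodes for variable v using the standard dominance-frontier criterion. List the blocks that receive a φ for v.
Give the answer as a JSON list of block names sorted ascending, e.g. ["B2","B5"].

idom tree: B1←B0 B2←B1 B3←B2 B4←B1 B5←B2 B6←B1 B7←B1 B8←B1
Join-block Dom:
  B1: preds {B0,B6}: {B0} ∩ {B0,B1,B6} = {B0}; idom=B0
  B6: preds {B3,B4}: {B0,B1,B2,B3} ∩ {B0,B1,B4} = {B0,B1}; idom=B1
  B7: preds {B3,B4,B5}: {B0,B1,B2,B3} ∩ {B0,B1,B4} ∩ {B0,B1,B2,B5} = {B0,B1}; idom=B1
  B8: preds {B3,B4,B5,B7}: {B0,B1,B2,B3} ∩ {B0,B1,B4} ∩ {B0,B1,B2,B5} ∩ {B0,B1,B7} = {B0,B1}; idom=B1

DF walk-up:
  join B1 pred B0: · stop@B0
  join B1 pred B6: B6→B1 stop@B0
  join B6 pred B3: B3→B2 stop@B1
  join B6 pred B4: B4 stop@B1
  join B7 pred B3: B3→B2 stop@B1
  join B7 pred B4: B4 stop@B1
  join B7 pred B5: B5→B2 stop@B1
  join B8 pred B3: B3→B2 stop@B1
  join B8 pred B4: B4 stop@B1
  join B8 pred B5: B5→B2 stop@B1
  join B8 pred B7: B7 stop@B1
  B0: DF=∅
  B1: DF={B1}
  B2: DF={B6,B7,B8}
  B3: DF={B6,B7,B8}
  B4: DF={B6,B7,B8}
  B5: DF={B7,B8}
  B6: DF={B1}
  B7: DF={B8}
  B8: DF=∅

φ for v: defs {B1,B3,B8}
  DF⁺ = {B1,B6,B7,B8}

Answer: ["B1", "B6", "B7", "B8"]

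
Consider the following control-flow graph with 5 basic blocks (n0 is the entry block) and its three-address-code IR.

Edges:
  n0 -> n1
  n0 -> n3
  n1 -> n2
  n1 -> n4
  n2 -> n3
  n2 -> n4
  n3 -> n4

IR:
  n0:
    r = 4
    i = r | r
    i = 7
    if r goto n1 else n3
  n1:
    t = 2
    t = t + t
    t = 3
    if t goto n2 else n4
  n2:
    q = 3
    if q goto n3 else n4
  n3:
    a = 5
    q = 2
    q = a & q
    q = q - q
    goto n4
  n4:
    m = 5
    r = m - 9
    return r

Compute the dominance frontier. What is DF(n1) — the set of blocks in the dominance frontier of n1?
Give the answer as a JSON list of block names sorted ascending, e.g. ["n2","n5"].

Answer: ["n3", "n4"]

Analysis:
idom tree: n1←n0 n2←n1 n3←n0 n4←n0
Join-block Dom:
  n3: preds {n0,n2}: {n0} ∩ {n0,n1,n2} = {n0}; idom=n0
  n4: preds {n1,n2,n3}: {n0,n1} ∩ {n0,n1,n2} ∩ {n0,n3} = {n0}; idom=n0

Frontier:
  join n3 pred n0: · stop@n0
  join n3 pred n2: n2→n1 stop@n0
  join n4 pred n1: n1 stop@n0
  join n4 pred n2: n2→n1 stop@n0
  join n4 pred n3: n3 stop@n0
  DF(n0)=∅
  DF(n1)={n3,n4}
  DF(n2)={n3,n4}
  DF(n3)={n4}
  DF(n4)=∅

DF(n1) = ["n3", "n4"]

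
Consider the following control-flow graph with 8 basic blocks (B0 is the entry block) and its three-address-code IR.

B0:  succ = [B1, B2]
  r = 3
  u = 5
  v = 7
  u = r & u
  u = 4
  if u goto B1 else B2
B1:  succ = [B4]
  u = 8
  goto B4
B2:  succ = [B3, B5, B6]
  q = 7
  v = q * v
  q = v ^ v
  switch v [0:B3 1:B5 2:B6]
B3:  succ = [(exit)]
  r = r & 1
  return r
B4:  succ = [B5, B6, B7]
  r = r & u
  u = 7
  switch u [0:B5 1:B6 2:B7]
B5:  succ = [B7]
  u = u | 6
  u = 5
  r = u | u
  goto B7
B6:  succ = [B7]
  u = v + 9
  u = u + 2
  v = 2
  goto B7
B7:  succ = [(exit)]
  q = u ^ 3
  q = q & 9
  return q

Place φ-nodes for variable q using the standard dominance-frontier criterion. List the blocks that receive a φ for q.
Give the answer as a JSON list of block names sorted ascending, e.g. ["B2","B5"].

idom tree: B1←B0 B2←B0 B3←B2 B4←B1 B5←B0 B6←B0 B7←B0
Dom∩ at merges:
  B5: preds {B2,B4}: {B0,B2} ∩ {B0,B1,B4} = {B0}; idom=B0
  B6: preds {B2,B4}: {B0,B2} ∩ {B0,B1,B4} = {B0}; idom=B0
  B7: preds {B4,B5,B6}: {B0,B1,B4} ∩ {B0,B5} ∩ {B0,B6} = {B0}; idom=B0

DF derivation:
  B5←B2: walk B2 to B0
  B5←B4: walk B4→B1 to B0
  B6←B2: walk B2 to B0
  B6←B4: walk B4→B1 to B0
  B7←B4: walk B4→B1 to B0
  B7←B5: walk B5 to B0
  B7←B6: walk B6 to B0
  B0: DF=∅
  B1: DF={B5,B6,B7}
  B2: DF={B5,B6}
  B3: DF=∅
  B4: DF={B5,B6,B7}
  B5: DF={B7}
  B6: DF={B7}
  B7: DF=∅

φ for q: defs {B2,B7}
  DF⁺ = {B5,B6,B7}

Answer: ["B5", "B6", "B7"]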